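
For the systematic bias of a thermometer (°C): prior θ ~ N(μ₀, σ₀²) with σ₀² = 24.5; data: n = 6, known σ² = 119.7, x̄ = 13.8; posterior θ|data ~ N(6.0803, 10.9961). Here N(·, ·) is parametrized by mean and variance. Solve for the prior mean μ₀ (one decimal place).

With known observation variance, the Normal–Normal posterior has precision τ_n = τ₀ + n/σ² and mean μ_n = (τ₀μ₀ + (n/σ²)x̄)/τ_n.
Here τ₀ = 1/24.5 = 0.040816 and τ_data = 6/119.7 = 0.050125, so τ_n = 0.090941.
Rearranging for μ₀: μ₀ = (μ_n·τ_n − τ_data·x̄)/τ₀ = (6.0803·0.090941 − 0.050125·13.8) / 0.040816 = -0.138776/0.040816 ≈ -3.4.

μ₀ = -3.4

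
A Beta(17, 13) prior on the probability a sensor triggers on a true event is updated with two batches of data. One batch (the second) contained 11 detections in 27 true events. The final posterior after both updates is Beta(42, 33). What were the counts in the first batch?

Sequential conjugate updates are equivalent to a single update on the pooled data, so total successes = posterior α − prior α and total failures = posterior β − prior β.
Total across both batches: 42−17=25 detections, 33−13=20 misses.
Subtract the second batch: 25−11=14 detections and 20−16=4 misses.

14 detections and 4 misses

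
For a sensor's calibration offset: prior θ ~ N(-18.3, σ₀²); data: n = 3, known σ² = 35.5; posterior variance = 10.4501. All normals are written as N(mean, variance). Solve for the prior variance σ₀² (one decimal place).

For the Normal–Normal model with known σ², precisions add: τ_n = τ₀ + n/σ².
So 1/σ₀² = 1/10.4501 − 3/35.5 = 0.095693 − 0.084507 = 0.011186.
Hence σ₀² = 1/0.011186 ≈ 89.4.

σ₀² = 89.4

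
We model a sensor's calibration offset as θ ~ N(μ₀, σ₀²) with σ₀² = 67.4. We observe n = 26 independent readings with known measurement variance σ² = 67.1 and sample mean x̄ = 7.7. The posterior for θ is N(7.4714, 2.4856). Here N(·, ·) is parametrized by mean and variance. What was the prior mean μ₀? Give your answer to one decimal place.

μ₀ = 1.5

With known observation variance, the Normal–Normal posterior has precision τ_n = τ₀ + n/σ² and mean μ_n = (τ₀μ₀ + (n/σ²)x̄)/τ_n.
Here τ₀ = 1/67.4 = 0.014837 and τ_data = 26/67.1 = 0.387481, so τ_n = 0.402318.
Rearranging for μ₀: μ₀ = (μ_n·τ_n − τ_data·x̄)/τ₀ = (7.4714·0.402318 − 0.387481·7.7) / 0.014837 = 0.022275/0.014837 ≈ 1.5.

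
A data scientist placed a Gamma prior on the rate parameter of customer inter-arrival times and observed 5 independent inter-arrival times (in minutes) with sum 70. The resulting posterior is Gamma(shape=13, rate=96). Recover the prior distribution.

Gamma(shape=8, rate=26)

Gamma–exponential conjugacy: posterior shape = α + n, posterior rate = β + Σtᵢ.
So α = 13 − 5 = 8 and β = 96 − 70 = 26.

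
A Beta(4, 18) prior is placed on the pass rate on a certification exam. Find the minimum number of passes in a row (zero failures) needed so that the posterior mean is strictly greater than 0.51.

k = 15

After k passes and 0 failures the posterior is Beta(4+k, 18), with mean (4+k)/(4+18+k).
Set (4+k)/(22+k) > 0.51 and solve: k > (0.51·22 − 4)/(1 − 0.51) = 14.735.
The smallest integer exceeding 14.735 is 15.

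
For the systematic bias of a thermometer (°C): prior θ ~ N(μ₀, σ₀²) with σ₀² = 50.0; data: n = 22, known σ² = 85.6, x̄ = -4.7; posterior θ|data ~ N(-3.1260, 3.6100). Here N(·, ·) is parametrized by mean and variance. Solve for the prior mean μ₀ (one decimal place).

μ₀ = 17.1

The posterior mean is a precision-weighted average: μ_n = (τ₀μ₀ + τ_data·x̄)/(τ₀+τ_data), with τ₀=1/σ₀² and τ_data=n/σ².
Here τ₀ = 1/50.0 = 0.020000 and τ_data = 22/85.6 = 0.257009, so τ_n = 0.277009.
Rearranging for μ₀: μ₀ = (μ_n·τ_n − τ_data·x̄)/τ₀ = (-3.1260·0.277009 − 0.257009·-4.7) / 0.020000 = 0.342012/0.020000 ≈ 17.1.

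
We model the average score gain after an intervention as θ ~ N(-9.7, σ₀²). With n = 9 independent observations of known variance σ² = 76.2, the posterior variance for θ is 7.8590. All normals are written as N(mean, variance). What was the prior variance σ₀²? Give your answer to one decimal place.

Posterior precision equals prior precision plus data precision: 1/σ_n² = 1/σ₀² + n/σ².
So 1/σ₀² = 1/7.8590 − 9/76.2 = 0.127243 − 0.118110 = 0.009133.
Hence σ₀² = 1/0.009133 ≈ 109.5.

σ₀² = 109.5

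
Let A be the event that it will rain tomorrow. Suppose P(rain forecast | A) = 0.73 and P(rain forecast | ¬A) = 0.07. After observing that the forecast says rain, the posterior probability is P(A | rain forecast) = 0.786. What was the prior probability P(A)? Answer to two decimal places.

P(A) = 0.26

Bayes' rule in odds form gives O(A|E) = O(A)·[P(E|A)/P(E|¬A)], hence O(A) = O(A|E)/LR.
Posterior odds = 0.786/(1−0.786) = 3.6729. LR = 0.73/0.07 = 10.4286.
Prior odds = 3.6729/10.4286 = 0.3522, so P(A) = 0.3522/(1+0.3522) ≈ 0.26.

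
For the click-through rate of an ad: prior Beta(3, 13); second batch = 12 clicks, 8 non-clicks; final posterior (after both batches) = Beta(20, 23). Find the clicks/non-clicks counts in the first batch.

Because Beta–binomial updating is additive in the counts, the combined data contributed (α_post−α_prior, β_post−β_prior) successes and failures.
Total across both batches: 20−3=17 clicks, 23−13=10 non-clicks.
Subtract the second batch: 17−12=5 clicks and 10−8=2 non-clicks.

5 clicks and 2 non-clicks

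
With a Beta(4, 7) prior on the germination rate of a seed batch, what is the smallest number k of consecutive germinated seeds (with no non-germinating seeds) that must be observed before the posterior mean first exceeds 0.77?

k = 20

After k germinated seeds and 0 non-germinating seeds the posterior is Beta(4+k, 7), with mean (4+k)/(4+7+k).
Set (4+k)/(11+k) > 0.77 and solve: k > (0.77·11 − 4)/(1 − 0.77) = 19.435.
The smallest integer exceeding 19.435 is 20, and checking k=20: (24)/(31) = 0.7742 > 0.77.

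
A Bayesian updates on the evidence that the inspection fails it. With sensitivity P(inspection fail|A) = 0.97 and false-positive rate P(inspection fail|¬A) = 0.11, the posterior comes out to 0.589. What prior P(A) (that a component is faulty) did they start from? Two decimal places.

P(A) = 0.14

Bayes' rule in odds form gives O(A|E) = O(A)·[P(E|A)/P(E|¬A)], hence O(A) = O(A|E)/LR.
Posterior odds = 0.589/(1−0.589) = 1.4331. LR = 0.97/0.11 = 8.8182.
Prior odds = 1.4331/8.8182 = 0.1625, so P(A) = 0.1625/(1+0.1625) ≈ 0.14.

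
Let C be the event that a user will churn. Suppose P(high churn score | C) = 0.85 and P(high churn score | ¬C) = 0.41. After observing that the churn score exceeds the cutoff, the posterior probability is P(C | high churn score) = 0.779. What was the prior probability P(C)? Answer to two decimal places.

P(C) = 0.63

In odds form, posterior odds = prior odds × likelihood ratio, so prior odds = posterior odds ÷ LR.
Posterior odds = 0.779/(1−0.779) = 3.5249. LR = 0.85/0.41 = 2.0732.
Prior odds = 3.5249/2.0732 = 1.7002, so P(C) = 1.7002/(1+1.7002) ≈ 0.63.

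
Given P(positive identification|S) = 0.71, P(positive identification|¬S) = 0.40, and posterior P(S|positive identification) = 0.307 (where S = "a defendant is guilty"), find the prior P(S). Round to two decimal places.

In odds form, posterior odds = prior odds × likelihood ratio, so prior odds = posterior odds ÷ LR.
Posterior odds = 0.307/(1−0.307) = 0.4430. LR = 0.71/0.40 = 1.7750.
Prior odds = 0.4430/1.7750 = 0.2496, so P(S) = 0.2496/(1+0.2496) ≈ 0.20.

P(S) = 0.20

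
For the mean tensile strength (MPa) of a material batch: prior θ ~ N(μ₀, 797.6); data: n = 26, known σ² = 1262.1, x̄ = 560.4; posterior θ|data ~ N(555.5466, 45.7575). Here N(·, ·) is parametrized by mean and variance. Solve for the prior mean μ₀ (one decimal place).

μ₀ = 475.8

With known observation variance, the Normal–Normal posterior has precision τ_n = τ₀ + n/σ² and mean μ_n = (τ₀μ₀ + (n/σ²)x̄)/τ_n.
Here τ₀ = 1/797.6 = 0.001254 and τ_data = 26/1262.1 = 0.020601, so τ_n = 0.021855.
Rearranging for μ₀: μ₀ = (μ_n·τ_n − τ_data·x̄)/τ₀ = (555.5466·0.021855 − 0.020601·560.4) / 0.001254 = 0.596671/0.001254 ≈ 475.8.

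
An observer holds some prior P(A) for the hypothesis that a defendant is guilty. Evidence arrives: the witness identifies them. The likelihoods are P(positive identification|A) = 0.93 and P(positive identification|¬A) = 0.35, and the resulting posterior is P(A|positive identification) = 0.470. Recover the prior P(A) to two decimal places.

In odds form, posterior odds = prior odds × likelihood ratio, so prior odds = posterior odds ÷ LR.
Posterior odds = 0.470/(1−0.470) = 0.8868. LR = 0.93/0.35 = 2.6571.
Prior odds = 0.8868/2.6571 = 0.3337, so P(A) = 0.3337/(1+0.3337) ≈ 0.25.

P(A) = 0.25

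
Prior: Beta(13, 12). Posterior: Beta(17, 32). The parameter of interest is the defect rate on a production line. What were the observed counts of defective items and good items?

4 defective items and 20 good items

Under Beta–binomial conjugacy the posterior parameters are (a+s, b+f).
So s = 17 − 13 = 4 and f = 32 − 12 = 20.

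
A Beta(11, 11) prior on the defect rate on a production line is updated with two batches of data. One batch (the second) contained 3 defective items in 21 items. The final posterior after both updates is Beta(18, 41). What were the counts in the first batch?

Because Beta–binomial updating is additive in the counts, the combined data contributed (α_post−α_prior, β_post−β_prior) successes and failures.
Total across both batches: 18−11=7 defective items, 41−11=30 good items.
Subtract the second batch: 7−3=4 defective items and 30−18=12 good items.

4 defective items and 12 good items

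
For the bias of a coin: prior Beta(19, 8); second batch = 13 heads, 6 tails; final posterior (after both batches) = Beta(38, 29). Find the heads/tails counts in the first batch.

Because Beta–binomial updating is additive in the counts, the combined data contributed (α_post−α_prior, β_post−β_prior) successes and failures.
Total across both batches: 38−19=19 heads, 29−8=21 tails.
Subtract the second batch: 19−13=6 heads and 21−6=15 tails.

6 heads and 15 tails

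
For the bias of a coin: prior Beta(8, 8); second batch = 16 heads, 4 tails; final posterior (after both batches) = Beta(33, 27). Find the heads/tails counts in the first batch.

Sequential conjugate updates are equivalent to a single update on the pooled data, so total successes = posterior α − prior α and total failures = posterior β − prior β.
Total across both batches: 33−8=25 heads, 27−8=19 tails.
Subtract the second batch: 25−16=9 heads and 19−4=15 tails.

9 heads and 15 tails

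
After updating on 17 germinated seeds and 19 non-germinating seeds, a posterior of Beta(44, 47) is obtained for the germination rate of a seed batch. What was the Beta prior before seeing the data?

Beta(27, 28)

Beta is conjugate to the binomial likelihood: posterior = Beta(α+s, β+f).
Subtract the data counts: 44−17=27, 47−19=28.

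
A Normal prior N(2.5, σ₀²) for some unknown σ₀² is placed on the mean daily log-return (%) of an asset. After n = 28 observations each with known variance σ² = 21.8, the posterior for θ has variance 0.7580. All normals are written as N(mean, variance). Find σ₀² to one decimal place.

σ₀² = 28.7

For the Normal–Normal model with known σ², precisions add: τ_n = τ₀ + n/σ².
So 1/σ₀² = 1/0.7580 − 28/21.8 = 1.319261 − 1.284404 = 0.034857.
Hence σ₀² = 1/0.034857 ≈ 28.7.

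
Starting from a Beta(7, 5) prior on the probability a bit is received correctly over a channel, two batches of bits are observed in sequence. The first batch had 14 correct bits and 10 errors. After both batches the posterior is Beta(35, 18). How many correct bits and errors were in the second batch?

14 correct bits and 3 errors

Because Beta–binomial updating is additive in the counts, the combined data contributed (α_post−α_prior, β_post−β_prior) successes and failures.
Total across both batches: 35−7=28 correct bits, 18−5=13 errors.
Subtract the first batch: 28−14=14 correct bits and 13−10=3 errors.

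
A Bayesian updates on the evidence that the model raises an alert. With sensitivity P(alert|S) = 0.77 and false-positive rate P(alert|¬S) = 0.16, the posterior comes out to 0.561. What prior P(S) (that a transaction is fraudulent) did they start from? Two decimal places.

P(S) = 0.21

Bayes' rule in odds form gives O(S|E) = O(S)·[P(E|S)/P(E|¬S)], hence O(S) = O(S|E)/LR.
Posterior odds = 0.561/(1−0.561) = 1.2779. LR = 0.77/0.16 = 4.8125.
Prior odds = 1.2779/4.8125 = 0.2655, so P(S) = 0.2655/(1+0.2655) ≈ 0.21.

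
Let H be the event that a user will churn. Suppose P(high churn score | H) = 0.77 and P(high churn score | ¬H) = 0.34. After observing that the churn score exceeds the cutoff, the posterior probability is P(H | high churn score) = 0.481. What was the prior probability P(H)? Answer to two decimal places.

In odds form, posterior odds = prior odds × likelihood ratio, so prior odds = posterior odds ÷ LR.
Posterior odds = 0.481/(1−0.481) = 0.9268. LR = 0.77/0.34 = 2.2647.
Prior odds = 0.9268/2.2647 = 0.4092, so P(H) = 0.4092/(1+0.4092) ≈ 0.29.

P(H) = 0.29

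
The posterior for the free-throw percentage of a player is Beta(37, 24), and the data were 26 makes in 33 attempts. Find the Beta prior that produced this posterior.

Under Beta–binomial conjugacy the posterior parameters are (a+s, b+f).
So a = 37 − 26 = 11 and b = 24 − 7 = 17.

Beta(11, 17)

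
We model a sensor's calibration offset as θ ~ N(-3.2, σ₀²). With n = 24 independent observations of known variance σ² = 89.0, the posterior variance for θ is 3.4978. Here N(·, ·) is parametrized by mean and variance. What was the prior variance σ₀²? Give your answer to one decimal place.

For the Normal–Normal model with known σ², precisions add: τ_n = τ₀ + n/σ².
So 1/σ₀² = 1/3.4978 − 24/89.0 = 0.285894 − 0.269663 = 0.016231.
Hence σ₀² = 1/0.016231 ≈ 61.6.

σ₀² = 61.6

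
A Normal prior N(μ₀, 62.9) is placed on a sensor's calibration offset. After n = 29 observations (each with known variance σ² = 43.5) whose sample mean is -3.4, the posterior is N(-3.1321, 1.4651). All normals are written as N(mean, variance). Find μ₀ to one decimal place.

μ₀ = 8.1

The posterior mean is a precision-weighted average: μ_n = (τ₀μ₀ + τ_data·x̄)/(τ₀+τ_data), with τ₀=1/σ₀² and τ_data=n/σ².
Here τ₀ = 1/62.9 = 0.015898 and τ_data = 29/43.5 = 0.666667, so τ_n = 0.682565.
Rearranging for μ₀: μ₀ = (μ_n·τ_n − τ_data·x̄)/τ₀ = (-3.1321·0.682565 − 0.666667·-3.4) / 0.015898 = 0.128806/0.015898 ≈ 8.1.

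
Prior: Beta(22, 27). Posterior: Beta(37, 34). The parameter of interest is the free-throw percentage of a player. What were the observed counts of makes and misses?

15 makes and 7 misses

A Beta(α, β) prior with s successes and f failures in binomial data gives a Beta(α+s, β+f) posterior.
So s = 37 − 22 = 15 and f = 34 − 27 = 7.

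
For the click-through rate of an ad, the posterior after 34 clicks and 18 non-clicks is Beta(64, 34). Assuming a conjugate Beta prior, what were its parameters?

A Beta(α, β) prior with s successes and f failures in binomial data gives a Beta(α+s, β+f) posterior.
Subtract the data counts: 64−34=30, 34−18=16.

Beta(30, 16)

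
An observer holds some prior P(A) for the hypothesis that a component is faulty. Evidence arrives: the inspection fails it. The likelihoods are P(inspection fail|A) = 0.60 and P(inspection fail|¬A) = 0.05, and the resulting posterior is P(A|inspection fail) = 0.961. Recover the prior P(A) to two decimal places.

Bayes' rule in odds form gives O(A|E) = O(A)·[P(E|A)/P(E|¬A)], hence O(A) = O(A|E)/LR.
Posterior odds = 0.961/(1−0.961) = 24.6410. LR = 0.60/0.05 = 12.0000.
Prior odds = 24.6410/12.0000 = 2.0534, so P(A) = 2.0534/(1+2.0534) ≈ 0.67.

P(A) = 0.67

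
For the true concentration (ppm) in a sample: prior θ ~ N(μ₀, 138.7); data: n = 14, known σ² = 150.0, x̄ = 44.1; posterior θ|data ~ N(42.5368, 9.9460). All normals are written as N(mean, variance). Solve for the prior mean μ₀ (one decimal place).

With known observation variance, the Normal–Normal posterior has precision τ_n = τ₀ + n/σ² and mean μ_n = (τ₀μ₀ + (n/σ²)x̄)/τ_n.
Here τ₀ = 1/138.7 = 0.007210 and τ_data = 14/150.0 = 0.093333, so τ_n = 0.100543.
Rearranging for μ₀: μ₀ = (μ_n·τ_n − τ_data·x̄)/τ₀ = (42.5368·0.100543 − 0.093333·44.1) / 0.007210 = 0.160792/0.007210 ≈ 22.3.

μ₀ = 22.3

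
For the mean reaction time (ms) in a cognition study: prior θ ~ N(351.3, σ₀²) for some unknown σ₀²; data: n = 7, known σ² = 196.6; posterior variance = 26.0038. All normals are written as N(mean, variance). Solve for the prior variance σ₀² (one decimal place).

For the Normal–Normal model with known σ², precisions add: τ_n = τ₀ + n/σ².
So 1/σ₀² = 1/26.0038 − 7/196.6 = 0.038456 − 0.035605 = 0.002851.
Hence σ₀² = 1/0.002851 ≈ 350.8.

σ₀² = 350.8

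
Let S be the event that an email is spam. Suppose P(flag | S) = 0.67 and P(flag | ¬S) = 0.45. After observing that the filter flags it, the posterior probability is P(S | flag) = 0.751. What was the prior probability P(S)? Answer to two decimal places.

Bayes' rule in odds form gives O(S|E) = O(S)·[P(E|S)/P(E|¬S)], hence O(S) = O(S|E)/LR.
Posterior odds = 0.751/(1−0.751) = 3.0161. LR = 0.67/0.45 = 1.4889.
Prior odds = 3.0161/1.4889 = 2.0257, so P(S) = 2.0257/(1+2.0257) ≈ 0.67.

P(S) = 0.67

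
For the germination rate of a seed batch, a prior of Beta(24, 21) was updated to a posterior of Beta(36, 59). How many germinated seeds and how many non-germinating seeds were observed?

12 germinated seeds and 38 non-germinating seeds

A Beta(α, β) prior with s successes and f failures in binomial data gives a Beta(α+s, β+f) posterior.
Match parameters: s=36−24=12, f=59−21=38.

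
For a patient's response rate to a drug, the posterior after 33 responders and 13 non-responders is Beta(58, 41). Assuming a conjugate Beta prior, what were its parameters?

Beta(25, 28)

A Beta(a, b) prior with s successes and f failures in binomial data gives a Beta(a+s, b+f) posterior.
So a = 58 − 33 = 25 and b = 41 − 13 = 28.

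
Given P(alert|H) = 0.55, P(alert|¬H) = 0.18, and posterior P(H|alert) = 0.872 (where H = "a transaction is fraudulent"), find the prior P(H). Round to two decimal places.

P(H) = 0.69

Bayes' rule in odds form gives O(H|E) = O(H)·[P(E|H)/P(E|¬H)], hence O(H) = O(H|E)/LR.
Posterior odds = 0.872/(1−0.872) = 6.8125. LR = 0.55/0.18 = 3.0556.
Prior odds = 6.8125/3.0556 = 2.2295, so P(H) = 2.2295/(1+2.2295) ≈ 0.69.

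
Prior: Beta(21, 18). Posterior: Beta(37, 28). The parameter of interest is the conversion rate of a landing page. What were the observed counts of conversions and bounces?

Beta is conjugate to the binomial likelihood: posterior = Beta(α+s, β+f).
Match parameters: s=37−21=16, f=28−18=10.

16 conversions and 10 bounces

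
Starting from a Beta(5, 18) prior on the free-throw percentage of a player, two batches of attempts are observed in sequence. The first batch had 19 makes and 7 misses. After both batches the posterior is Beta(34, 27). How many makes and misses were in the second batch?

10 makes and 2 misses

Because Beta–binomial updating is additive in the counts, the combined data contributed (α_post−α_prior, β_post−β_prior) successes and failures.
Total across both batches: 34−5=29 makes, 27−18=9 misses.
Subtract the first batch: 29−19=10 makes and 9−7=2 misses.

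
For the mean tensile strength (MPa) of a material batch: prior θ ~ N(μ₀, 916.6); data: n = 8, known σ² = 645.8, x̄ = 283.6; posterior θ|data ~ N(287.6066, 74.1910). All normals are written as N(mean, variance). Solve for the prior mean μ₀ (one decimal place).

With known observation variance, the Normal–Normal posterior has precision τ_n = τ₀ + n/σ² and mean μ_n = (τ₀μ₀ + (n/σ²)x̄)/τ_n.
Here τ₀ = 1/916.6 = 0.001091 and τ_data = 8/645.8 = 0.012388, so τ_n = 0.013479.
Rearranging for μ₀: μ₀ = (μ_n·τ_n − τ_data·x̄)/τ₀ = (287.6066·0.013479 − 0.012388·283.6) / 0.001091 = 0.363413/0.001091 ≈ 333.1.

μ₀ = 333.1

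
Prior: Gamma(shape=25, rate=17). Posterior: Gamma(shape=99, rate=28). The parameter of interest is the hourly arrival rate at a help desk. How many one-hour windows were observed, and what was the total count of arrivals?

A Gamma(α, β) prior (rate parametrization) on a Poisson rate with n observations summing to S gives posterior Gamma(α+S, β+n).
Matching: Σxᵢ = 99 − 25 = 74 and n = 28 − 17 = 11.

n = 11 one-hour windows with total 74 arrivals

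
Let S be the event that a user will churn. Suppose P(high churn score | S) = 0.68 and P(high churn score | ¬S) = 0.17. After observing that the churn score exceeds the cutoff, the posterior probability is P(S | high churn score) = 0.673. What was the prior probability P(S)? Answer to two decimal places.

P(S) = 0.34

In odds form, posterior odds = prior odds × likelihood ratio, so prior odds = posterior odds ÷ LR.
Posterior odds = 0.673/(1−0.673) = 2.0581. LR = 0.68/0.17 = 4.0000.
Prior odds = 2.0581/4.0000 = 0.5145, so P(S) = 0.5145/(1+0.5145) ≈ 0.34.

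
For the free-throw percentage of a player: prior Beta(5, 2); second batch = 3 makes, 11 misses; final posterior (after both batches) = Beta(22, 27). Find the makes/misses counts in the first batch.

14 makes and 14 misses

Because Beta–binomial updating is additive in the counts, the combined data contributed (α_post−α_prior, β_post−β_prior) successes and failures.
Total across both batches: 22−5=17 makes, 27−2=25 misses.
Subtract the second batch: 17−3=14 makes and 25−11=14 misses.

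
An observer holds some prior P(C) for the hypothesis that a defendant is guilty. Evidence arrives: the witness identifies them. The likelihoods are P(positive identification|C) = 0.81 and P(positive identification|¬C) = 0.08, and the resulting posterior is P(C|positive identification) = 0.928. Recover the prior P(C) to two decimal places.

P(C) = 0.56

Bayes' rule in odds form gives O(C|E) = O(C)·[P(E|C)/P(E|¬C)], hence O(C) = O(C|E)/LR.
Posterior odds = 0.928/(1−0.928) = 12.8889. LR = 0.81/0.08 = 10.1250.
Prior odds = 12.8889/10.1250 = 1.2730, so P(C) = 1.2730/(1+1.2730) ≈ 0.56.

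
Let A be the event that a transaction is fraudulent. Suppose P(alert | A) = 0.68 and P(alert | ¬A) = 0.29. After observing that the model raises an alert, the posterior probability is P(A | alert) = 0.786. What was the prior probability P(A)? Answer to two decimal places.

P(A) = 0.61

Bayes' rule in odds form gives O(A|E) = O(A)·[P(E|A)/P(E|¬A)], hence O(A) = O(A|E)/LR.
Posterior odds = 0.786/(1−0.786) = 3.6729. LR = 0.68/0.29 = 2.3448.
Prior odds = 3.6729/2.3448 = 1.5664, so P(A) = 1.5664/(1+1.5664) ≈ 0.61.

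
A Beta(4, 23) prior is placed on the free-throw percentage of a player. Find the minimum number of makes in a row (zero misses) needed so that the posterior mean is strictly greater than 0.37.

After k makes and 0 misses the posterior is Beta(4+k, 23), with mean (4+k)/(4+23+k).
Set (4+k)/(27+k) > 0.37 and solve: k > (0.37·27 − 4)/(1 − 0.37) = 9.508.
The smallest integer exceeding 9.508 is 10.

k = 10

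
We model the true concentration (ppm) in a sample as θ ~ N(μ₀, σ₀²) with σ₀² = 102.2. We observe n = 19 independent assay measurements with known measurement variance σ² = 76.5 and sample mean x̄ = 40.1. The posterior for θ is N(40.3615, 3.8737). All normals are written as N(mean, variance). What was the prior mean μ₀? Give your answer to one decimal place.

The posterior mean is a precision-weighted average: μ_n = (τ₀μ₀ + τ_data·x̄)/(τ₀+τ_data), with τ₀=1/σ₀² and τ_data=n/σ².
Here τ₀ = 1/102.2 = 0.009785 and τ_data = 19/76.5 = 0.248366, so τ_n = 0.258151.
Rearranging for μ₀: μ₀ = (μ_n·τ_n − τ_data·x̄)/τ₀ = (40.3615·0.258151 − 0.248366·40.1) / 0.009785 = 0.459885/0.009785 ≈ 47.0.

μ₀ = 47.0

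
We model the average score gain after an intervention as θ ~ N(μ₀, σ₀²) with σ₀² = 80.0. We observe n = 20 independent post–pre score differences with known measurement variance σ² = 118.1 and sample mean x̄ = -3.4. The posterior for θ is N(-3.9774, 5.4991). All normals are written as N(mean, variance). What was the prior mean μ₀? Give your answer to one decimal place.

μ₀ = -11.8

The posterior mean is a precision-weighted average: μ_n = (τ₀μ₀ + τ_data·x̄)/(τ₀+τ_data), with τ₀=1/σ₀² and τ_data=n/σ².
Here τ₀ = 1/80.0 = 0.012500 and τ_data = 20/118.1 = 0.169348, so τ_n = 0.181848.
Rearranging for μ₀: μ₀ = (μ_n·τ_n − τ_data·x̄)/τ₀ = (-3.9774·0.181848 − 0.169348·-3.4) / 0.012500 = -0.147499/0.012500 ≈ -11.8.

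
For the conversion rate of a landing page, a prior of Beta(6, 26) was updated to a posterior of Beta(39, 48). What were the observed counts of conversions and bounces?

Under Beta–binomial conjugacy the posterior parameters are (α+s, β+f).
Match parameters: s=39−6=33, f=48−26=22.

33 conversions and 22 bounces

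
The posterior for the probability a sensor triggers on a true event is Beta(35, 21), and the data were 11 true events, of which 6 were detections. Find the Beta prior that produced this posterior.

Beta(29, 16)

Under Beta–binomial conjugacy the posterior parameters are (α+s, β+f).
Subtract the data counts: 35−6=29, 21−5=16.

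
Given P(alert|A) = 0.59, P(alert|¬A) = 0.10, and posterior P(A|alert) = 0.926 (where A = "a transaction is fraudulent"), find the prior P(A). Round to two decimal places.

P(A) = 0.68

Bayes' rule in odds form gives O(A|E) = O(A)·[P(E|A)/P(E|¬A)], hence O(A) = O(A|E)/LR.
Posterior odds = 0.926/(1−0.926) = 12.5135. LR = 0.59/0.10 = 5.9000.
Prior odds = 12.5135/5.9000 = 2.1209, so P(A) = 2.1209/(1+2.1209) ≈ 0.68.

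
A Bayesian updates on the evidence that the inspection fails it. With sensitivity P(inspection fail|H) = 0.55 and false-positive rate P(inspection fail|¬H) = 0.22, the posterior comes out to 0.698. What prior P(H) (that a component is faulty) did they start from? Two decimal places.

In odds form, posterior odds = prior odds × likelihood ratio, so prior odds = posterior odds ÷ LR.
Posterior odds = 0.698/(1−0.698) = 2.3113. LR = 0.55/0.22 = 2.5000.
Prior odds = 2.3113/2.5000 = 0.9245, so P(H) = 0.9245/(1+0.9245) ≈ 0.48.

P(H) = 0.48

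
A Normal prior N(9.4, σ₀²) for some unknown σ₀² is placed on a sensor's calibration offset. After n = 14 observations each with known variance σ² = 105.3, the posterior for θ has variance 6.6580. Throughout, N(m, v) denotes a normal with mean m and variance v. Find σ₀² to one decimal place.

Posterior precision equals prior precision plus data precision: 1/σ_n² = 1/σ₀² + n/σ².
So 1/σ₀² = 1/6.6580 − 14/105.3 = 0.150195 − 0.132953 = 0.017242.
Hence σ₀² = 1/0.017242 ≈ 58.0.

σ₀² = 58.0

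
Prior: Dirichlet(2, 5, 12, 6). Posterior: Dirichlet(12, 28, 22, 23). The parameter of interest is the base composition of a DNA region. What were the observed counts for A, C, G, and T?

counts (10, 23, 10, 17)

For a Dirichlet(α) prior with multinomial counts c, the posterior is Dirichlet(α + c) componentwise.
Counts are posterior − prior componentwise: 12−2=10, 28−5=23, 22−12=10, 23−6=17.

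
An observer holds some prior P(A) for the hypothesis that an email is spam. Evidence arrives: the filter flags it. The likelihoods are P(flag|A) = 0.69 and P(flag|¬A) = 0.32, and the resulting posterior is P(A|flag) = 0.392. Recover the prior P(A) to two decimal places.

P(A) = 0.23

Bayes' rule in odds form gives O(A|E) = O(A)·[P(E|A)/P(E|¬A)], hence O(A) = O(A|E)/LR.
Posterior odds = 0.392/(1−0.392) = 0.6447. LR = 0.69/0.32 = 2.1562.
Prior odds = 0.6447/2.1562 = 0.2990, so P(A) = 0.2990/(1+0.2990) ≈ 0.23.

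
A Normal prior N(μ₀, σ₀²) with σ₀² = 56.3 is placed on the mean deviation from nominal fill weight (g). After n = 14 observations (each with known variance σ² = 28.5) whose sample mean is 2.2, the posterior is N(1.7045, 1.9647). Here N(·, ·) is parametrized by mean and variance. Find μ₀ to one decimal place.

μ₀ = -12.0

The posterior mean is a precision-weighted average: μ_n = (τ₀μ₀ + τ_data·x̄)/(τ₀+τ_data), with τ₀=1/σ₀² and τ_data=n/σ².
Here τ₀ = 1/56.3 = 0.017762 and τ_data = 14/28.5 = 0.491228, so τ_n = 0.508990.
Rearranging for μ₀: μ₀ = (μ_n·τ_n − τ_data·x̄)/τ₀ = (1.7045·0.508990 − 0.491228·2.2) / 0.017762 = -0.213128/0.017762 ≈ -12.0.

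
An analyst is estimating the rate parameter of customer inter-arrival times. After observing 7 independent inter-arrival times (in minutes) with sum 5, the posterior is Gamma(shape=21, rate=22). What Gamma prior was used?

Gamma–exponential conjugacy: posterior shape = α + n, posterior rate = β + Σtᵢ.
So α = 21 − 7 = 14 and β = 22 − 5 = 17.

Gamma(shape=14, rate=17)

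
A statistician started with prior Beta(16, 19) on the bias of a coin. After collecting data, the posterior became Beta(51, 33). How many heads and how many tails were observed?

35 heads and 14 tails

A Beta(α, β) prior with s successes and f failures in binomial data gives a Beta(α+s, β+f) posterior.
Match parameters: s=51−16=35, f=33−19=14.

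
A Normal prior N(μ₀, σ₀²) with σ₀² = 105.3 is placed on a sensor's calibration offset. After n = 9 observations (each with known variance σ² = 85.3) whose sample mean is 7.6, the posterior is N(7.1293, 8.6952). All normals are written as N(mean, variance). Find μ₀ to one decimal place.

μ₀ = 1.9

With known observation variance, the Normal–Normal posterior has precision τ_n = τ₀ + n/σ² and mean μ_n = (τ₀μ₀ + (n/σ²)x̄)/τ_n.
Here τ₀ = 1/105.3 = 0.009497 and τ_data = 9/85.3 = 0.105510, so τ_n = 0.115007.
Rearranging for μ₀: μ₀ = (μ_n·τ_n − τ_data·x̄)/τ₀ = (7.1293·0.115007 − 0.105510·7.6) / 0.009497 = 0.018043/0.009497 ≈ 1.9.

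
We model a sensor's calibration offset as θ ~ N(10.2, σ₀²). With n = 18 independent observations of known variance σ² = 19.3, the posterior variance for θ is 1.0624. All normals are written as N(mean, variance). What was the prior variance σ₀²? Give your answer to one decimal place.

σ₀² = 116.0

Posterior precision equals prior precision plus data precision: 1/σ_n² = 1/σ₀² + n/σ².
So 1/σ₀² = 1/1.0624 − 18/19.3 = 0.941265 − 0.932642 = 0.008623.
Hence σ₀² = 1/0.008623 ≈ 116.0.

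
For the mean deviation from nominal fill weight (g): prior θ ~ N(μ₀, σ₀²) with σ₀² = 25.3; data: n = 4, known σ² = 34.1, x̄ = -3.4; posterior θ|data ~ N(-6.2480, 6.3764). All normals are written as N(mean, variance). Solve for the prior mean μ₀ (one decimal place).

μ₀ = -14.7

The posterior mean is a precision-weighted average: μ_n = (τ₀μ₀ + τ_data·x̄)/(τ₀+τ_data), with τ₀=1/σ₀² and τ_data=n/σ².
Here τ₀ = 1/25.3 = 0.039526 and τ_data = 4/34.1 = 0.117302, so τ_n = 0.156828.
Rearranging for μ₀: μ₀ = (μ_n·τ_n − τ_data·x̄)/τ₀ = (-6.2480·0.156828 − 0.117302·-3.4) / 0.039526 = -0.581035/0.039526 ≈ -14.7.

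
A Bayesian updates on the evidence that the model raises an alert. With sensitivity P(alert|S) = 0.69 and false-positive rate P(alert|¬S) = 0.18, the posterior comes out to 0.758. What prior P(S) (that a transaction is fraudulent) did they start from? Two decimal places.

In odds form, posterior odds = prior odds × likelihood ratio, so prior odds = posterior odds ÷ LR.
Posterior odds = 0.758/(1−0.758) = 3.1322. LR = 0.69/0.18 = 3.8333.
Prior odds = 3.1322/3.8333 = 0.8171, so P(S) = 0.8171/(1+0.8171) ≈ 0.45.

P(S) = 0.45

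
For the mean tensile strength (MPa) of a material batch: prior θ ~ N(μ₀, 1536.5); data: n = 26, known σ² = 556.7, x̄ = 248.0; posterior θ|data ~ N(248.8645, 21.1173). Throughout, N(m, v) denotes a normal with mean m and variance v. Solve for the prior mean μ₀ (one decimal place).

μ₀ = 310.9

With known observation variance, the Normal–Normal posterior has precision τ_n = τ₀ + n/σ² and mean μ_n = (τ₀μ₀ + (n/σ²)x̄)/τ_n.
Here τ₀ = 1/1536.5 = 0.000651 and τ_data = 26/556.7 = 0.046704, so τ_n = 0.047355.
Rearranging for μ₀: μ₀ = (μ_n·τ_n − τ_data·x̄)/τ₀ = (248.8645·0.047355 − 0.046704·248.0) / 0.000651 = 0.202386/0.000651 ≈ 310.9.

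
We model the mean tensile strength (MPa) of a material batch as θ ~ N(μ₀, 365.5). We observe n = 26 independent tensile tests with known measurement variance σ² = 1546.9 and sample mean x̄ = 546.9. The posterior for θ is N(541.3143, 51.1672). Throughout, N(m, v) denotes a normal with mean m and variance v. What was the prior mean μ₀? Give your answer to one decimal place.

μ₀ = 507.0

With known observation variance, the Normal–Normal posterior has precision τ_n = τ₀ + n/σ² and mean μ_n = (τ₀μ₀ + (n/σ²)x̄)/τ_n.
Here τ₀ = 1/365.5 = 0.002736 and τ_data = 26/1546.9 = 0.016808, so τ_n = 0.019544.
Rearranging for μ₀: μ₀ = (μ_n·τ_n − τ_data·x̄)/τ₀ = (541.3143·0.019544 − 0.016808·546.9) / 0.002736 = 1.387151/0.002736 ≈ 507.0.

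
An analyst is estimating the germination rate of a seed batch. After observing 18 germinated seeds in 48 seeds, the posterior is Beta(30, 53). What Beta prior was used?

Beta(12, 23)

Under Beta–binomial conjugacy the posterior parameters are (α+s, β+f).
Subtract the data counts: 30−18=12, 53−30=23.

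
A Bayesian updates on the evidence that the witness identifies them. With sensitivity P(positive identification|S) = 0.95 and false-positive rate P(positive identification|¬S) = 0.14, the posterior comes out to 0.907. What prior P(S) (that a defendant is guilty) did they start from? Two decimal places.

Bayes' rule in odds form gives O(S|E) = O(S)·[P(E|S)/P(E|¬S)], hence O(S) = O(S|E)/LR.
Posterior odds = 0.907/(1−0.907) = 9.7527. LR = 0.95/0.14 = 6.7857.
Prior odds = 9.7527/6.7857 = 1.4372, so P(S) = 1.4372/(1+1.4372) ≈ 0.59.

P(S) = 0.59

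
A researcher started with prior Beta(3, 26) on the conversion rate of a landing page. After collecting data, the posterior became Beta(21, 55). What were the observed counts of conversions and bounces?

18 conversions and 29 bounces

Under Beta–binomial conjugacy the posterior parameters are (α+s, β+f).
So s = 21 − 3 = 18 and f = 55 − 26 = 29.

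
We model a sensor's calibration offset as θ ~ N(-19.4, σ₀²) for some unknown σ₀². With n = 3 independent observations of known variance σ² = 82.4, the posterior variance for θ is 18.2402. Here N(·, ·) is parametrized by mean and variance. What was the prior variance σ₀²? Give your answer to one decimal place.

Posterior precision equals prior precision plus data precision: 1/σ_n² = 1/σ₀² + n/σ².
So 1/σ₀² = 1/18.2402 − 3/82.4 = 0.054824 − 0.036408 = 0.018416.
Hence σ₀² = 1/0.018416 ≈ 54.3.

σ₀² = 54.3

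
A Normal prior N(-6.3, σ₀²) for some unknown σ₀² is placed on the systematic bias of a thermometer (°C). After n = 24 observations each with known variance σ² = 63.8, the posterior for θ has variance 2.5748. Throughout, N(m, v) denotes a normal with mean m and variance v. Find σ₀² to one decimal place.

σ₀² = 81.9

Posterior precision equals prior precision plus data precision: 1/σ_n² = 1/σ₀² + n/σ².
So 1/σ₀² = 1/2.5748 − 24/63.8 = 0.388380 − 0.376176 = 0.012204.
Hence σ₀² = 1/0.012204 ≈ 81.9.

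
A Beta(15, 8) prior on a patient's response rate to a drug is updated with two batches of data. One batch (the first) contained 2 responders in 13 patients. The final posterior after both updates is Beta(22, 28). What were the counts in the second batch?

Because Beta–binomial updating is additive in the counts, the combined data contributed (α_post−α_prior, β_post−β_prior) successes and failures.
Total across both batches: 22−15=7 responders, 28−8=20 non-responders.
Subtract the first batch: 7−2=5 responders and 20−11=9 non-responders.

5 responders and 9 non-responders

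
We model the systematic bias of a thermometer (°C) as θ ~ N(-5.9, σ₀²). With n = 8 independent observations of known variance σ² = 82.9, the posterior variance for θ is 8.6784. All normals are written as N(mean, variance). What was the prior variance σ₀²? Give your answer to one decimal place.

Posterior precision equals prior precision plus data precision: 1/σ_n² = 1/σ₀² + n/σ².
So 1/σ₀² = 1/8.6784 − 8/82.9 = 0.115229 − 0.096502 = 0.018727.
Hence σ₀² = 1/0.018727 ≈ 53.4.

σ₀² = 53.4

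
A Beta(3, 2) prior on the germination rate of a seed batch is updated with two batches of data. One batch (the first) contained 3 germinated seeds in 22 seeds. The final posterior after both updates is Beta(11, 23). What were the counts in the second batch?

Because Beta–binomial updating is additive in the counts, the combined data contributed (α_post−α_prior, β_post−β_prior) successes and failures.
Total across both batches: 11−3=8 germinated seeds, 23−2=21 non-germinating seeds.
Subtract the first batch: 8−3=5 germinated seeds and 21−19=2 non-germinating seeds.

5 germinated seeds and 2 non-germinating seeds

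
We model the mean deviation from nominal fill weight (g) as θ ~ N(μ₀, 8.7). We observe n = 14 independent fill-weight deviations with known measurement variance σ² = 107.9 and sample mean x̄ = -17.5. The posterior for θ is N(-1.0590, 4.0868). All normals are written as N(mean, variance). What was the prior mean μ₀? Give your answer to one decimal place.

The posterior mean is a precision-weighted average: μ_n = (τ₀μ₀ + τ_data·x̄)/(τ₀+τ_data), with τ₀=1/σ₀² and τ_data=n/σ².
Here τ₀ = 1/8.7 = 0.114943 and τ_data = 14/107.9 = 0.129750, so τ_n = 0.244693.
Rearranging for μ₀: μ₀ = (μ_n·τ_n − τ_data·x̄)/τ₀ = (-1.0590·0.244693 − 0.129750·-17.5) / 0.114943 = 2.011495/0.114943 ≈ 17.5.

μ₀ = 17.5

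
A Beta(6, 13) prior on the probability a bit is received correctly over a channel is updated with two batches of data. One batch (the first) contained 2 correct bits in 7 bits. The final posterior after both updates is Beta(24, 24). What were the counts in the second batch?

16 correct bits and 6 errors

Sequential conjugate updates are equivalent to a single update on the pooled data, so total successes = posterior α − prior α and total failures = posterior β − prior β.
Total across both batches: 24−6=18 correct bits, 24−13=11 errors.
Subtract the first batch: 18−2=16 correct bits and 11−5=6 errors.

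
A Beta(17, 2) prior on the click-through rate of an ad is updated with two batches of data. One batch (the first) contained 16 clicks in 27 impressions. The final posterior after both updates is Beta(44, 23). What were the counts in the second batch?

Because Beta–binomial updating is additive in the counts, the combined data contributed (α_post−α_prior, β_post−β_prior) successes and failures.
Total across both batches: 44−17=27 clicks, 23−2=21 non-clicks.
Subtract the first batch: 27−16=11 clicks and 21−11=10 non-clicks.

11 clicks and 10 non-clicks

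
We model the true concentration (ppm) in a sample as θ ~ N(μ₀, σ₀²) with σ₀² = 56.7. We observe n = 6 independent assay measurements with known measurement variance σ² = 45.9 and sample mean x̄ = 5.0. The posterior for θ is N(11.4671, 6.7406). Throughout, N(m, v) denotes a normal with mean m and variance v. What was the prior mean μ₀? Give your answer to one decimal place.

The posterior mean is a precision-weighted average: μ_n = (τ₀μ₀ + τ_data·x̄)/(τ₀+τ_data), with τ₀=1/σ₀² and τ_data=n/σ².
Here τ₀ = 1/56.7 = 0.017637 and τ_data = 6/45.9 = 0.130719, so τ_n = 0.148356.
Rearranging for μ₀: μ₀ = (μ_n·τ_n − τ_data·x̄)/τ₀ = (11.4671·0.148356 − 0.130719·5.0) / 0.017637 = 1.047618/0.017637 ≈ 59.4.

μ₀ = 59.4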